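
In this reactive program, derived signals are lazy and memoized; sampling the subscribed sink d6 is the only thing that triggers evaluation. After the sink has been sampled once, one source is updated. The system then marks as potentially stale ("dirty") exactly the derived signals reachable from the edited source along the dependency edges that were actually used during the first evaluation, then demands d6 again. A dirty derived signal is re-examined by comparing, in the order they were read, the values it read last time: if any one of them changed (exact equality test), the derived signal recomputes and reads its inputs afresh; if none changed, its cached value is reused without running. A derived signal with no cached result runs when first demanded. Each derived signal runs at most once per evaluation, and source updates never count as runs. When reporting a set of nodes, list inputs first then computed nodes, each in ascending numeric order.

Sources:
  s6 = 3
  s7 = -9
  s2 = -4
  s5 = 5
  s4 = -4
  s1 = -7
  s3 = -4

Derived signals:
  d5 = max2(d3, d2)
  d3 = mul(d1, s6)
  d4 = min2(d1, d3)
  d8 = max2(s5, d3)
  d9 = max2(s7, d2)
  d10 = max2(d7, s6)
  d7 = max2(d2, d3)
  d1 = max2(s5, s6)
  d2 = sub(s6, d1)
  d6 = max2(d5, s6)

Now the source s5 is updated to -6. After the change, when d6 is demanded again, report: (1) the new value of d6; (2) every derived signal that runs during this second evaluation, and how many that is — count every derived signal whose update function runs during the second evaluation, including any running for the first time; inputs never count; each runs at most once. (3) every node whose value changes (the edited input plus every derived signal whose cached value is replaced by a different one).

Demanding d6 again yields 9.
5 derived signals run: d1, d2, d3, d5, d6.
The nodes whose values change: s5, d1, d2, d3, d5, d6.

First demand of the output computes:
  d1 = max2(5, 3) = 5
  d2 = sub(3, 5) = -2
  d3 = mul(5, 3) = 15
  d5 = max2(15, -2) = 15
  d6 = max2(15, 3) = 15

After the edit, cleaning proceeds:
  d1: a read changed (s5 5->-6) — executes, giving 3.
  d2: a read changed (d1 5->3) — executes, giving 0.
  d3: a read changed (d1 5->3) — executes, giving 9.
  d5: a read changed (d3 15->9; d2 -2->0) — executes, giving 9.
  d6: a read changed (d5 15->9) — executes, giving 9.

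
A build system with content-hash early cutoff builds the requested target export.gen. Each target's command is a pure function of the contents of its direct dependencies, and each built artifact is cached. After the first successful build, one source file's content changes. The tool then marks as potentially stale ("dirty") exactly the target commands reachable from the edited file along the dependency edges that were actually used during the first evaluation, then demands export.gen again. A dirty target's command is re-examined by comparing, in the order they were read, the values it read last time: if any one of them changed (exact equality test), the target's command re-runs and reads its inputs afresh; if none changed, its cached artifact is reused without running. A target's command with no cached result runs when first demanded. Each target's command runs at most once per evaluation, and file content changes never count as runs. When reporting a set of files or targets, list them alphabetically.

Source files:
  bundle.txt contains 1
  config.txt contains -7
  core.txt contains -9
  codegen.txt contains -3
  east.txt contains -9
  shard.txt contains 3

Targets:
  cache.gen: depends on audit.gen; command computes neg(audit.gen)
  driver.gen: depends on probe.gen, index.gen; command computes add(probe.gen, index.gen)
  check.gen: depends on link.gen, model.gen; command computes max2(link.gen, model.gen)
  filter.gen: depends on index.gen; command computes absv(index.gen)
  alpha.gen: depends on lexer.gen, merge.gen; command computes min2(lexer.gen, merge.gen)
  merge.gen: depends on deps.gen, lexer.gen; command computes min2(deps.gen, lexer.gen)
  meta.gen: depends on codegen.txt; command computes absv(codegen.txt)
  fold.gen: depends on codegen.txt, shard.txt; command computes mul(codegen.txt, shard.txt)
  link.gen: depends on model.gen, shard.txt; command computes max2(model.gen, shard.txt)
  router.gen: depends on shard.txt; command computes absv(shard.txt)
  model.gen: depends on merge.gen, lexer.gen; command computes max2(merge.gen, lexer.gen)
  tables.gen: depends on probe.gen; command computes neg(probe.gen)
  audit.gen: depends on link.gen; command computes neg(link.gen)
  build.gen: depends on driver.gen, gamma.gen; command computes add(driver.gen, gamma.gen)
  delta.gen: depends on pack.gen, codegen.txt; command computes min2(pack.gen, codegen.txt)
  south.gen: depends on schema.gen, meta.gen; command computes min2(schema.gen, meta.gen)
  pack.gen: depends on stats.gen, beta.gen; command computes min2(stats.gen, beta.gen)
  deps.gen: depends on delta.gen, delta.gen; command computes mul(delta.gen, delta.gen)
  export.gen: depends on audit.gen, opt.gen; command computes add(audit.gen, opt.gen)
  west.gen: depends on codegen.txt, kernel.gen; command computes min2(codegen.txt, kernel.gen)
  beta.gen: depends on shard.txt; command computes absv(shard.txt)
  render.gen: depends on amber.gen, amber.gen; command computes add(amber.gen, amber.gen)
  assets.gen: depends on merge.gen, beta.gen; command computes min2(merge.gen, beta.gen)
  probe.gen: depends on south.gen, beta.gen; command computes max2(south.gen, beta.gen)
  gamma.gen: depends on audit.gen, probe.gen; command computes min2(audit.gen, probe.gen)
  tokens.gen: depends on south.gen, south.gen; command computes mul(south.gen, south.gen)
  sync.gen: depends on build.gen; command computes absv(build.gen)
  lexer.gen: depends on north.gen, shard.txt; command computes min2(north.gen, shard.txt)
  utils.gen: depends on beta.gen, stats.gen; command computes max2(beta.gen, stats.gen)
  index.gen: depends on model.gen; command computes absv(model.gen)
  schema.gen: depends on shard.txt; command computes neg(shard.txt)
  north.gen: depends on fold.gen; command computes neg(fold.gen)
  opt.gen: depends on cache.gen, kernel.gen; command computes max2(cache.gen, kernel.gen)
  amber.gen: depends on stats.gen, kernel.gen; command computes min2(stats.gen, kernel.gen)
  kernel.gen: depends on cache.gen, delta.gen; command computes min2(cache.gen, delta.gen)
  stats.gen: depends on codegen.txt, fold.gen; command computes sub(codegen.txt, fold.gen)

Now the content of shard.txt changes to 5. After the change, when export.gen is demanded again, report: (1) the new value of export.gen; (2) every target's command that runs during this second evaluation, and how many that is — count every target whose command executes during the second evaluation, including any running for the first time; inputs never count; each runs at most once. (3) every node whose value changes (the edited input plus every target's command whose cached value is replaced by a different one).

First evaluation (everything demanded from the output):
  beta.gen = absv(3) = 3
  fold.gen = mul(-3, 3) = -9
  north.gen = neg(-9) = 9
  lexer.gen = min2(9, 3) = 3
  stats.gen = sub(-3, -9) = 6
  pack.gen = min2(6, 3) = 3
  delta.gen = min2(3, -3) = -3
  deps.gen = mul(-3, -3) = 9
  merge.gen = min2(9, 3) = 3
  model.gen = max2(3, 3) = 3
  link.gen = max2(3, 3) = 3
  audit.gen = neg(3) = -3
  cache.gen = neg(-3) = 3
  kernel.gen = min2(3, -3) = -3
  opt.gen = max2(3, -3) = 3
  export.gen = add(-3, 3) = 0

Propagation after the edit:
  beta.gen: runs — shard.txt 3->5; result 5.
  fold.gen: runs — shard.txt 3->5; result -15.
  north.gen: runs — fold.gen -9->-15; result 15.
  lexer.gen: runs — north.gen 9->15; shard.txt 3->5; result 5.
  stats.gen: runs — fold.gen -9->-15; result 12.
  pack.gen: runs — stats.gen 6->12; beta.gen 3->5; result 5.
  delta.gen: runs — pack.gen 3->5; result -3 (same value as before).
  deps.gen: checked — values it read are unchanged (delta.gen unchanged, delta.gen unchanged); reused cached 9 without running.
  merge.gen: runs — lexer.gen 3->5; result 5.
  model.gen: runs — merge.gen 3->5; lexer.gen 3->5; result 5.
  link.gen: runs — model.gen 3->5; shard.txt 3->5; result 5.
  audit.gen: runs — link.gen 3->5; result -5.
  cache.gen: runs — audit.gen -3->-5; result 5.
  kernel.gen: runs — cache.gen 3->5; result -3 (same value as before).
  opt.gen: runs — cache.gen 3->5; result 5.
  export.gen: runs — audit.gen -3->-5; opt.gen 3->5; result 0 (same value as before).

Key observation: the cutoff stops propagation at deps.gen — its inputs' values are unchanged, so it reuses its cache.

New value of export.gen: 0.
Target commands that run: audit.gen, beta.gen, cache.gen, delta.gen, export.gen, fold.gen, kernel.gen, lexer.gen, link.gen, merge.gen, model.gen, north.gen, opt.gen, pack.gen, stats.gen — 15 in total.
Values that change: audit.gen, beta.gen, cache.gen, fold.gen, lexer.gen, link.gen, merge.gen, model.gen, north.gen, opt.gen, pack.gen, shard.txt, stats.gen.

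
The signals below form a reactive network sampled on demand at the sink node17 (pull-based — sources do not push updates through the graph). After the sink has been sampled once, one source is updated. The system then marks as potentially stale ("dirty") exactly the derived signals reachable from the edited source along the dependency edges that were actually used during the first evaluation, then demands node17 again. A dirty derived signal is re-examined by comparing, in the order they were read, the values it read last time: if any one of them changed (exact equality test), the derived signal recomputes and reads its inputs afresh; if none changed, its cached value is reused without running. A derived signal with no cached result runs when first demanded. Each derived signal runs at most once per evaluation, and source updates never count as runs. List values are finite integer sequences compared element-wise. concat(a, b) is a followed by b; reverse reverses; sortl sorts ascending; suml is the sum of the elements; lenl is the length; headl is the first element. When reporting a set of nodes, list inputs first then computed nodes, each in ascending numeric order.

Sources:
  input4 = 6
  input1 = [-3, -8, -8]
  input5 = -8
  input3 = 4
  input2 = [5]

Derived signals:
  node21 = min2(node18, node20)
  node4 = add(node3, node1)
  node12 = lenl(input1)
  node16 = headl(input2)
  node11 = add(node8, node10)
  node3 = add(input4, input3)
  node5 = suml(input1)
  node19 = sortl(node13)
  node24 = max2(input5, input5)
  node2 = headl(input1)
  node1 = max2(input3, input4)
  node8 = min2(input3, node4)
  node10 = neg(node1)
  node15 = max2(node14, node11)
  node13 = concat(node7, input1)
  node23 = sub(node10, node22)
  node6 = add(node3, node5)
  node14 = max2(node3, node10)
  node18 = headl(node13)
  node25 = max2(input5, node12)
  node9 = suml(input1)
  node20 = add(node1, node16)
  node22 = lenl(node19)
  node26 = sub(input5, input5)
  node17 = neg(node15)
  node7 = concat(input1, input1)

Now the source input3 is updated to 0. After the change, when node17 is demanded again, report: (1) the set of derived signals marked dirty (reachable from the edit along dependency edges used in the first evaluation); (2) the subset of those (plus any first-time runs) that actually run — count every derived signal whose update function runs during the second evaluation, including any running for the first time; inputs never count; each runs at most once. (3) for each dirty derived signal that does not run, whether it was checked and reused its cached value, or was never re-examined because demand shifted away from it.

Dirty set: node1, node3, node4, node8, node10, node11, node14, node15, node17.
Run set: node1, node3, node4, node8, node11, node14, node15, node17 (8 run).
Re-examined without running (cache reused): node10.
The important point: at node10 every value read last time is unchanged, so the dirty flag clears without a run.

Initial pass — values computed on the first demand:
  node1 = max2(4, 6) = 6
  node3 = add(6, 4) = 10
  node4 = add(10, 6) = 16
  node8 = min2(4, 16) = 4
  node10 = neg(6) = -6
  node11 = add(4, -6) = -2
  node14 = max2(10, -6) = 10
  node15 = max2(10, -2) = 10
  node17 = neg(10) = -10

Second demand — change propagation:
  node1: re-runs because input3 4->0; new result 6 (unchanged).
  node3: re-runs because input3 4->0; new result 6.
  node4: re-runs because node3 10->6; new result 12.
  node8: re-runs because input3 4->0; node4 16->12; new result 0.
  node10: re-examined; everything it read last time is the same (node1 unchanged) — cache -6 kept, no run.
  node11: re-runs because node8 4->0; new result -6.
  node14: re-runs because node3 10->6; new result 6.
  node15: re-runs because node14 10->6; node11 -2->-6; new result 6.
  node17: re-runs because node15 10->6; new result -6.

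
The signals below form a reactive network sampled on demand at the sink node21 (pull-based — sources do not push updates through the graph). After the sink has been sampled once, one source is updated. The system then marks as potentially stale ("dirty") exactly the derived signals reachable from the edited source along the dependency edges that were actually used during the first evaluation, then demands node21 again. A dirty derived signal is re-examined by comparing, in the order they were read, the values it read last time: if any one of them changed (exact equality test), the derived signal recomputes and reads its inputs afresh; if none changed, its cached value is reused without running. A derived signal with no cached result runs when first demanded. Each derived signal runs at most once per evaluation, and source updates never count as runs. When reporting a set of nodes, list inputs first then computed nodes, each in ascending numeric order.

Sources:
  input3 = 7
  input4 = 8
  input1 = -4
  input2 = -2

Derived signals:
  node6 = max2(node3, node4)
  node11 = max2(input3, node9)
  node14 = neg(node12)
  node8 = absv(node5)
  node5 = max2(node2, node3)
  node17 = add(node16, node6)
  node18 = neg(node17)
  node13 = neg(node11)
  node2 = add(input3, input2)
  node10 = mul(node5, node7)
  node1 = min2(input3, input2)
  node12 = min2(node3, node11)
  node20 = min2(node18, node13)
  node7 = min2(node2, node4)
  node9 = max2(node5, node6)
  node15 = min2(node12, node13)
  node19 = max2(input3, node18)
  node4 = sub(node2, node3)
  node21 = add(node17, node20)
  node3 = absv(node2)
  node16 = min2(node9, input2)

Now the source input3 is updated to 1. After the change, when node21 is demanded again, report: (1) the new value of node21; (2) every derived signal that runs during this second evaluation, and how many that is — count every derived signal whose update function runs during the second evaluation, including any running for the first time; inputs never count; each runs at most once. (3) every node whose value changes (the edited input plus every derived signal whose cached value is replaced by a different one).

Initial pass — values computed on the first demand:
  node2 = add(7, -2) = 5
  node3 = absv(5) = 5
  node4 = sub(5, 5) = 0
  node5 = max2(5, 5) = 5
  node6 = max2(5, 0) = 5
  node9 = max2(5, 5) = 5
  node11 = max2(7, 5) = 7
  node13 = neg(7) = -7
  node16 = min2(5, -2) = -2
  node17 = add(-2, 5) = 3
  node18 = neg(3) = -3
  node20 = min2(-3, -7) = -7
  node21 = add(3, -7) = -4

Second demand — change propagation:
  node2: re-runs because input3 7->1; new result -1.
  node3: re-runs because node2 5->-1; new result 1.
  node4: re-runs because node2 5->-1; node3 5->1; new result -2.
  node5: re-runs because node2 5->-1; node3 5->1; new result 1.
  node6: re-runs because node3 5->1; node4 0->-2; new result 1.
  node9: re-runs because node5 5->1; node6 5->1; new result 1.
  node11: re-runs because input3 7->1; node9 5->1; new result 1.
  node13: re-runs because node11 7->1; new result -1.
  node16: re-runs because node9 5->1; new result -2 (unchanged).
  node17: re-runs because node6 5->1; new result -1.
  node18: re-runs because node17 3->-1; new result 1.
  node20: re-runs because node18 -3->1; node13 -7->-1; new result -1.
  node21: re-runs because node17 3->-1; node20 -7->-1; new result -2.

node21 now evaluates to -2.
Run set: node2, node3, node4, node5, node6, node9, node11, node13, node16, node17, node18, node20, node21 (13 run).
Changed values: input3, node2, node3, node4, node5, node6, node9, node11, node13, node17, node18, node20, node21.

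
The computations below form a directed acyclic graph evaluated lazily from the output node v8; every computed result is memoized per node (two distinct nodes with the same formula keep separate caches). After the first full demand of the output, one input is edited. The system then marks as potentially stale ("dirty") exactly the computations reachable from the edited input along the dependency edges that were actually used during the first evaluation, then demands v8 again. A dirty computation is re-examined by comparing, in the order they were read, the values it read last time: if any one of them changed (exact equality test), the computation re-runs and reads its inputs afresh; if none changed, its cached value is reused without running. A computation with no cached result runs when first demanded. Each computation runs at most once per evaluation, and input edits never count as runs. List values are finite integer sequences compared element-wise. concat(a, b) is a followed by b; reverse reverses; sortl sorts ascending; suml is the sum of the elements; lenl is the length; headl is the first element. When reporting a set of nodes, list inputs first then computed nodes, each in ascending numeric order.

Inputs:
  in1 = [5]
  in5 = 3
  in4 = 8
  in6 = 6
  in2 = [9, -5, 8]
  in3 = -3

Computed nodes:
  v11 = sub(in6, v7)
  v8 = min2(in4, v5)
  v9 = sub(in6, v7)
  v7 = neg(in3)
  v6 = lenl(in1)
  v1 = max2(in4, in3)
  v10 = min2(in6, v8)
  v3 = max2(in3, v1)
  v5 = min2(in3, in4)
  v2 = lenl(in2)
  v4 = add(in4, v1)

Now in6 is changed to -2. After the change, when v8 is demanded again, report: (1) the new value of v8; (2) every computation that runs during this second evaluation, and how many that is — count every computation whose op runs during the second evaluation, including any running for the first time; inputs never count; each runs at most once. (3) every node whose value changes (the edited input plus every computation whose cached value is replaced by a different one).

Demanding v8 again yields -3.
0 computations run: none.
The nodes whose values change: in6.
Note the shortcut — in6 feeds only undemanded nodes, so no recomputation happens.

First demand of the output computes:
  v5 = min2(-3, 8) = -3
  v8 = min2(8, -3) = -3

After the edit, cleaning proceeds:
  in6 only reaches undemanded nodes; the second demand re-runs nothing.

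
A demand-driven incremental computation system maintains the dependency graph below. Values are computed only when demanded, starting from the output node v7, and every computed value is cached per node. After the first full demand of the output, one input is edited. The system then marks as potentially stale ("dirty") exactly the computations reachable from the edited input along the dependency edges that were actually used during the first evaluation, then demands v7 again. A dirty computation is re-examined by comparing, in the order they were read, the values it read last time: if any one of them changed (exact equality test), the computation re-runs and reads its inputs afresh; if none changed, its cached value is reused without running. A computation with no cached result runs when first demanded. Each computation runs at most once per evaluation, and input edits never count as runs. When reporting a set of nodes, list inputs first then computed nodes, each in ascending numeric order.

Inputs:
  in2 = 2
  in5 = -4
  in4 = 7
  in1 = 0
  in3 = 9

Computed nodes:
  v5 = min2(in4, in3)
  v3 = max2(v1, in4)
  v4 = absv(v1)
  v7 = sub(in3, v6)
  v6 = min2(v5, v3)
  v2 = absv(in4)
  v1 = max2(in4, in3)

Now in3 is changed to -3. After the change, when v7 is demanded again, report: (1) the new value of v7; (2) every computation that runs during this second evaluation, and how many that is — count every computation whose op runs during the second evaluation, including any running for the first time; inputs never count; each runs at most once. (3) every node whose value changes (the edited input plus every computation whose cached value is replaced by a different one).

New value of v7: 0.
Computations that run: v1, v3, v5, v6, v7 — 5 in total.
Values that change: in3, v1, v3, v5, v6, v7.

First evaluation (everything demanded from the output):
  v1 = max2(7, 9) = 9
  v3 = max2(9, 7) = 9
  v5 = min2(7, 9) = 7
  v6 = min2(7, 9) = 7
  v7 = sub(9, 7) = 2

Propagation after the edit:
  v1: runs — in3 9->-3; result 7.
  v3: runs — v1 9->7; result 7.
  v5: runs — in3 9->-3; result -3.
  v6: runs — v5 7->-3; v3 9->7; result -3.
  v7: runs — in3 9->-3; v6 7->-3; result 0.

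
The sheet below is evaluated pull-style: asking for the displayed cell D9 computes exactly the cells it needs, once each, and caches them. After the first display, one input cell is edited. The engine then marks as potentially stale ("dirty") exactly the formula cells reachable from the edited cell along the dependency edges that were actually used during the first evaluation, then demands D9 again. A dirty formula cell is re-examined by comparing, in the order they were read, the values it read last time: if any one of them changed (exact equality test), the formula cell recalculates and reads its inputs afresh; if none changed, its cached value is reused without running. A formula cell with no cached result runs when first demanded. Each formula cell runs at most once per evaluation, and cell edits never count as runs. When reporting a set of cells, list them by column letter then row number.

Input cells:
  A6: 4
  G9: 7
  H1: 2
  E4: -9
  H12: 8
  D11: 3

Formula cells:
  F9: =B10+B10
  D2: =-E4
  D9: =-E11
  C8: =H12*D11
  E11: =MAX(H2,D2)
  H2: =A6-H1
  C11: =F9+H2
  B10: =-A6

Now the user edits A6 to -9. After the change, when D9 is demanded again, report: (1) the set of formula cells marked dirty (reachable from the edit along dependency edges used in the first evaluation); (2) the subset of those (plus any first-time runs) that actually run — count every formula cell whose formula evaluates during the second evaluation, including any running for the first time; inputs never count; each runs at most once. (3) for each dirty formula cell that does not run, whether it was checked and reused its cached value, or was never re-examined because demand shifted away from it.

The edit dirties: D9, E11, H2.
2 formula cells run: E11, H2.
Cache hits after checking: D9.
Note the absorption at E11: it re-runs yet its value is the same, leaving the output's value untouched.

First demand of the output computes:
  D2 = -(-9) = 9
  H2 = 4 - 2 = 2
  E11 = MAX(2, 9) = 9
  D9 = -(9) = -9

After the edit, cleaning proceeds:
  H2: a read changed (A6 4->-9) — executes, giving -11.
  E11: a read changed (H2 2->-11) — executes, giving 9 — identical to its old value.
  D9: dirty, but its reads are unchanged (E11 unchanged); cached -9 stands.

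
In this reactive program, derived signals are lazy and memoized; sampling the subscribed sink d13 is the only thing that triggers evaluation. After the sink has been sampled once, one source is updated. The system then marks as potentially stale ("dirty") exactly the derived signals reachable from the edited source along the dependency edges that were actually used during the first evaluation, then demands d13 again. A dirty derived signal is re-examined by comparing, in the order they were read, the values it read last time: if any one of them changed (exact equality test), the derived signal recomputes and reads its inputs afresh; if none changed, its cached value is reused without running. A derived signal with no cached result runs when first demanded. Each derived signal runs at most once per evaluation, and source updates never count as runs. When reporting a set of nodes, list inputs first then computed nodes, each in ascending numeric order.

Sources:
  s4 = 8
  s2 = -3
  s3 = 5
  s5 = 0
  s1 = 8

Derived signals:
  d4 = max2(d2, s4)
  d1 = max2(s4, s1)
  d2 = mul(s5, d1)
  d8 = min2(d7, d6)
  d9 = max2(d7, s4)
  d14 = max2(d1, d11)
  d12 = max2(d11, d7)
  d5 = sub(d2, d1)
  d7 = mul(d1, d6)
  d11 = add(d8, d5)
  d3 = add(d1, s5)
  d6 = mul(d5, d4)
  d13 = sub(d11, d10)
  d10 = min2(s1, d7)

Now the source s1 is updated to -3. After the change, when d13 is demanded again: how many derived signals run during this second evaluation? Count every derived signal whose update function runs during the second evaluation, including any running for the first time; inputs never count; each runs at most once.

2 derived signals run: d1, d10.
Note where the cutoff bites: d2 is checked, finds nothing changed, and keeps its cache.

First demand of the output computes:
  d1 = max2(8, 8) = 8
  d2 = mul(0, 8) = 0
  d4 = max2(0, 8) = 8
  d5 = sub(0, 8) = -8
  d6 = mul(-8, 8) = -64
  d7 = mul(8, -64) = -512
  d8 = min2(-512, -64) = -512
  d10 = min2(8, -512) = -512
  d11 = add(-512, -8) = -520
  d13 = sub(-520, -512) = -8

After the edit, cleaning proceeds:
  d1: a read changed (s1 8->-3) — executes, giving 8 — identical to its old value.
  d2: dirty, but its reads are unchanged (s5 unchanged, d1 unchanged); cached 0 stands.
  d4: dirty, but its reads are unchanged (d2 unchanged, s4 unchanged); cached 8 stands.
  d5: dirty, but its reads are unchanged (d2 unchanged, d1 unchanged); cached -8 stands.
  d6: dirty, but its reads are unchanged (d5 unchanged, d4 unchanged); cached -64 stands.
  d7: dirty, but its reads are unchanged (d1 unchanged, d6 unchanged); cached -512 stands.
  d8: dirty, but its reads are unchanged (d7 unchanged, d6 unchanged); cached -512 stands.
  d10: a read changed (s1 8->-3) — executes, giving -512 — identical to its old value.
  d11: dirty, but its reads are unchanged (d8 unchanged, d5 unchanged); cached -520 stands.
  d13: dirty, but its reads are unchanged (d11 unchanged, d10 unchanged); cached -8 stands.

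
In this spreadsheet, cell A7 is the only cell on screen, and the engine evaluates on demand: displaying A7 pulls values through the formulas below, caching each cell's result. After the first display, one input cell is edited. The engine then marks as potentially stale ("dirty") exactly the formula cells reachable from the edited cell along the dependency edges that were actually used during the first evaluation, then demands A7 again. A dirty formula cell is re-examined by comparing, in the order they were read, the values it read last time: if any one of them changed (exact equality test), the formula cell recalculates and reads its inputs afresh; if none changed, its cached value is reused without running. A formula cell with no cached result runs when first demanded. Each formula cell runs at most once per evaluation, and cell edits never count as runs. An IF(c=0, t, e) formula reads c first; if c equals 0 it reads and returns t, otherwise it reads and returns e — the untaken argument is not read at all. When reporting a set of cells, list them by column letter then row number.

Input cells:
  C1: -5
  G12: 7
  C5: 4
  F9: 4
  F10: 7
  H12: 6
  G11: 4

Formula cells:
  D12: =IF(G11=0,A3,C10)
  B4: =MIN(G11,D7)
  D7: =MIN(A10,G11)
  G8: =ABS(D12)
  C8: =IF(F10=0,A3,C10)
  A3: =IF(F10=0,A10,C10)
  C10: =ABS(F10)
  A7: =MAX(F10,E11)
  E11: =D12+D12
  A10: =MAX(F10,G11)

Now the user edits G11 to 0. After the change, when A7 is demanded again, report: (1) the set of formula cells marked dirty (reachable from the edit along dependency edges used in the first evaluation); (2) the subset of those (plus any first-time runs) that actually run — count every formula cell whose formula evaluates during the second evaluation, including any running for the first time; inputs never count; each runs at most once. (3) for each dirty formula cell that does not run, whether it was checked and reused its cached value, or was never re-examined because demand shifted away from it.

Initial pass — values computed on the first demand:
  C10 = ABS(7) = 7
  D12 = IF(G11=0: G11=4 -> else branch C10) = 7
  E11 = 7 + 7 = 14
  A7 = MAX(7, 14) = 14

Second demand — change propagation:
  A3: newly demanded (no cache) — executes and yields 7.
  D12: re-runs because G11 4->0; new result 7 (unchanged).
  E11: re-examined; everything it read last time is the same (D12 unchanged, D12 unchanged) — cache 14 kept, no run.
  A7: re-examined; everything it read last time is the same (F10 unchanged, E11 unchanged) — cache 14 kept, no run.

The important point: the flipped condition pulls in fresh nodes; A3 runs for the first time.

Dirty set: A7, D12, E11.
Run set: A3, D12 (2 run).
Re-examined without running (cache reused): A7, E11.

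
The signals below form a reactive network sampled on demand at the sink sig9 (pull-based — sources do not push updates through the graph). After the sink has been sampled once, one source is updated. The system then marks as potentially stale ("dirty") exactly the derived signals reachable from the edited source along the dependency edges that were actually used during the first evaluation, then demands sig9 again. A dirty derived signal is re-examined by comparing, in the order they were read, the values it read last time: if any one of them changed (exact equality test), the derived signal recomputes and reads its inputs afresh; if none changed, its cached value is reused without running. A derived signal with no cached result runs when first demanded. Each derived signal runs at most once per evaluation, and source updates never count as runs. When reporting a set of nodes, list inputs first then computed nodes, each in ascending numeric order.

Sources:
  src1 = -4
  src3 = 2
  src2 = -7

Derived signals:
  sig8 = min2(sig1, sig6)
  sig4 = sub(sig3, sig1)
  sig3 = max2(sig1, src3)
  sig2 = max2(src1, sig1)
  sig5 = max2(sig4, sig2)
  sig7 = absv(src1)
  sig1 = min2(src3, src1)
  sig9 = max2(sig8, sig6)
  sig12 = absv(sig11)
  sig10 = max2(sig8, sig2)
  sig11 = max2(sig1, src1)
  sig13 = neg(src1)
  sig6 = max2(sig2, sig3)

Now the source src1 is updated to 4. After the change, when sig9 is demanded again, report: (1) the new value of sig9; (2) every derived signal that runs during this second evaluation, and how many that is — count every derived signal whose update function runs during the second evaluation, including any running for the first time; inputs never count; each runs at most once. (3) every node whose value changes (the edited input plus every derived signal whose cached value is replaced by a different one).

sig9 now evaluates to 4.
Run set: sig1, sig2, sig3, sig6, sig8, sig9 (6 run).
Changed values: src1, sig1, sig2, sig6, sig8, sig9.

Initial pass — values computed on the first demand:
  sig1 = min2(2, -4) = -4
  sig2 = max2(-4, -4) = -4
  sig3 = max2(-4, 2) = 2
  sig6 = max2(-4, 2) = 2
  sig8 = min2(-4, 2) = -4
  sig9 = max2(-4, 2) = 2

Second demand — change propagation:
  sig1: re-runs because src1 -4->4; new result 2.
  sig2: re-runs because src1 -4->4; sig1 -4->2; new result 4.
  sig3: re-runs because sig1 -4->2; new result 2 (unchanged).
  sig6: re-runs because sig2 -4->4; new result 4.
  sig8: re-runs because sig1 -4->2; sig6 2->4; new result 2.
  sig9: re-runs because sig8 -4->2; sig6 2->4; new result 4.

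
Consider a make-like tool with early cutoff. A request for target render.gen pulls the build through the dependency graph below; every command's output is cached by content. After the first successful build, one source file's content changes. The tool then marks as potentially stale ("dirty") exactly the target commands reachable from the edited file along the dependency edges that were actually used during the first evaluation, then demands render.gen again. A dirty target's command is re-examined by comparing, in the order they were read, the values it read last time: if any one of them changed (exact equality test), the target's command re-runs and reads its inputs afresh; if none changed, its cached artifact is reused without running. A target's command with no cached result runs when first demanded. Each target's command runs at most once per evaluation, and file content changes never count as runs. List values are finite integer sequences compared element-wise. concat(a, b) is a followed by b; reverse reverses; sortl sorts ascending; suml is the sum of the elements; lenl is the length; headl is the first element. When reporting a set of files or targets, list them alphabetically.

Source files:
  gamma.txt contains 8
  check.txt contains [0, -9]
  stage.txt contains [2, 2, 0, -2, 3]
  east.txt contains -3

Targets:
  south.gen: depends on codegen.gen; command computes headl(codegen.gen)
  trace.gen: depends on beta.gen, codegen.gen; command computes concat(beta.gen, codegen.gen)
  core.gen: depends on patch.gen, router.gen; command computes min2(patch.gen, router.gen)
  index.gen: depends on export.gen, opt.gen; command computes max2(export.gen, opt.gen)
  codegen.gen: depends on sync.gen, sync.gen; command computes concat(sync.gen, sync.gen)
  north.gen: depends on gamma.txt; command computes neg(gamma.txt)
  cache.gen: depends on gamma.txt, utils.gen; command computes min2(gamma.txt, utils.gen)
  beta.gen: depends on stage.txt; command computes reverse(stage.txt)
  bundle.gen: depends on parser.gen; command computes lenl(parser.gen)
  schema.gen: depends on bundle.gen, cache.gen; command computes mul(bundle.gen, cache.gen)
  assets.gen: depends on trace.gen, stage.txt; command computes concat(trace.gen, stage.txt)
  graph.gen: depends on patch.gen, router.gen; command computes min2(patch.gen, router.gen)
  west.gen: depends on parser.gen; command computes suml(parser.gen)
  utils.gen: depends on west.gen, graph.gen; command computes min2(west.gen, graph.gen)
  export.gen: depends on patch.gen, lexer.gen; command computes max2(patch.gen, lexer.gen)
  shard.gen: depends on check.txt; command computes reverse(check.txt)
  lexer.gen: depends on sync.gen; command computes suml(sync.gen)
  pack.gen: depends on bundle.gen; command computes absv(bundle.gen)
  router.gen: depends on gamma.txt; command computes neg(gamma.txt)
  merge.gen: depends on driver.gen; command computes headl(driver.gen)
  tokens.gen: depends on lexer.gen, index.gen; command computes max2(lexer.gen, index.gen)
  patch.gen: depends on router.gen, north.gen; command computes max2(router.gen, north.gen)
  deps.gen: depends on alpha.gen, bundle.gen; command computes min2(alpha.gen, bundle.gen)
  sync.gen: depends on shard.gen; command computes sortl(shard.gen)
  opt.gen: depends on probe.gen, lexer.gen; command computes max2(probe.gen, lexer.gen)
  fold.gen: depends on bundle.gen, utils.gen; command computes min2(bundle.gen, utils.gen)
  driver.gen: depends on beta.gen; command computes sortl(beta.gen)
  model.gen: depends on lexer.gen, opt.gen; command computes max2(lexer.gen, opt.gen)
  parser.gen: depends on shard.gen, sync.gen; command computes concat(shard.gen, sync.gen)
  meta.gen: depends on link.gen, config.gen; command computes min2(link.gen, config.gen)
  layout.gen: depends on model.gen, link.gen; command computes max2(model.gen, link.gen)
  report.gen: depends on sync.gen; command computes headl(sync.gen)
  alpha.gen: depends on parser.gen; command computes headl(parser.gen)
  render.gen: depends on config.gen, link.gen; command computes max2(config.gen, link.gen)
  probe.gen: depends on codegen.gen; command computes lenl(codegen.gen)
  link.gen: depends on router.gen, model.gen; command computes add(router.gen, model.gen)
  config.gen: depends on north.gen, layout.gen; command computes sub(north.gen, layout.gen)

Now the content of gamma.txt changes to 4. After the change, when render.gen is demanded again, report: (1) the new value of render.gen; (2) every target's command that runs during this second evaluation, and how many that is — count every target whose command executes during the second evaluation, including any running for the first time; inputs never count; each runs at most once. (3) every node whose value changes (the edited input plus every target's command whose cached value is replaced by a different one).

First demand of the output computes:
  north.gen = neg(8) = -8
  router.gen = neg(8) = -8
  shard.gen = reverse([0, -9]) = [-9, 0]
  sync.gen = sortl([-9, 0]) = [-9, 0]
  codegen.gen = concat([-9, 0], [-9, 0]) = [-9, 0, -9, 0]
  lexer.gen = suml([-9, 0]) = -9
  probe.gen = lenl([-9, 0, -9, 0]) = 4
  opt.gen = max2(4, -9) = 4
  model.gen = max2(-9, 4) = 4
  link.gen = add(-8, 4) = -4
  layout.gen = max2(4, -4) = 4
  config.gen = sub(-8, 4) = -12
  render.gen = max2(-12, -4) = -4

After the edit, cleaning proceeds:
  north.gen: a read changed (gamma.txt 8->4) — executes, giving -4.
  router.gen: a read changed (gamma.txt 8->4) — executes, giving -4.
  link.gen: a read changed (router.gen -8->-4) — executes, giving 0.
  layout.gen: a read changed (link.gen -4->0) — executes, giving 4 — identical to its old value.
  config.gen: a read changed (north.gen -8->-4) — executes, giving -8.
  render.gen: a read changed (config.gen -12->-8; link.gen -4->0) — executes, giving 0.

Demanding render.gen again yields 0.
6 target commands run: config.gen, layout.gen, link.gen, north.gen, render.gen, router.gen.
The nodes whose values change: config.gen, gamma.txt, link.gen, north.gen, render.gen, router.gen.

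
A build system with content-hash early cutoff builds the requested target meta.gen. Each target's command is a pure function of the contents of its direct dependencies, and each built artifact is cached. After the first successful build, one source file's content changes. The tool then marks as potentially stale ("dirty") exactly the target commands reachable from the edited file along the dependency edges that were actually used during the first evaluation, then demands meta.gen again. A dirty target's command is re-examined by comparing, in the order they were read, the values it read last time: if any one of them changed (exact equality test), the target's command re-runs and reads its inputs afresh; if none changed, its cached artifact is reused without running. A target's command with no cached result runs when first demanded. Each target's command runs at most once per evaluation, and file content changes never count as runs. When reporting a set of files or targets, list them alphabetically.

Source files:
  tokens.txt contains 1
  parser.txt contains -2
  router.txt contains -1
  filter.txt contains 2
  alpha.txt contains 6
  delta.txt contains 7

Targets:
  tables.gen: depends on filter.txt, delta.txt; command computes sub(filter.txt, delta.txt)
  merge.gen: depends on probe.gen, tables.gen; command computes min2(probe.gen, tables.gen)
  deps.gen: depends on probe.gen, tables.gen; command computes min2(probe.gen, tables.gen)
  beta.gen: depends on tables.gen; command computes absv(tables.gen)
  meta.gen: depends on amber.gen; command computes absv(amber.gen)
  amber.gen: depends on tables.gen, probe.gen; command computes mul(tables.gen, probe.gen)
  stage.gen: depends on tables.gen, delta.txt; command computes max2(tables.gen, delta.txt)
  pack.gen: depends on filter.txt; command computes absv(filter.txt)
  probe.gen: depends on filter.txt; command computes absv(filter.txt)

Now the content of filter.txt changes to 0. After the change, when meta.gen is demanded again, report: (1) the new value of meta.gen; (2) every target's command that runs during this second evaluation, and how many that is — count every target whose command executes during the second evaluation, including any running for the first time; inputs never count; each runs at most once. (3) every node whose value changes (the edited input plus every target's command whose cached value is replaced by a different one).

First evaluation (everything demanded from the output):
  probe.gen = absv(2) = 2
  tables.gen = sub(2, 7) = -5
  amber.gen = mul(-5, 2) = -10
  meta.gen = absv(-10) = 10

Propagation after the edit:
  probe.gen: runs — filter.txt 2->0; result 0.
  tables.gen: runs — filter.txt 2->0; result -7.
  amber.gen: runs — tables.gen -5->-7; probe.gen 2->0; result 0.
  meta.gen: runs — amber.gen -10->0; result 0.

New value of meta.gen: 0.
Target commands that run: amber.gen, meta.gen, probe.gen, tables.gen — 4 in total.
Values that change: amber.gen, filter.txt, meta.gen, probe.gen, tables.gen.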